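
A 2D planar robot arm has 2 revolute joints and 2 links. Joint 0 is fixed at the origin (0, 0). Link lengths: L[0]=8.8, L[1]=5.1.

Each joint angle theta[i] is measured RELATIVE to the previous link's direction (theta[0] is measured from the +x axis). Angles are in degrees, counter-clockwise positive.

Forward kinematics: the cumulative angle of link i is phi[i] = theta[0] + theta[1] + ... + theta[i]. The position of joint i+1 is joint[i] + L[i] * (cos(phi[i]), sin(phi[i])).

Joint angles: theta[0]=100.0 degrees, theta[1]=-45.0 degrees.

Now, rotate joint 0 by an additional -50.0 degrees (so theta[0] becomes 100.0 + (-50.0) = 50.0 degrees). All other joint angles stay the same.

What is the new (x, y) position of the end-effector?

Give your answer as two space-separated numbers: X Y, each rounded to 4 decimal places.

Answer: 10.7371 7.1857

Derivation:
joint[0] = (0.0000, 0.0000)  (base)
link 0: phi[0] = 50 = 50 deg
  cos(50 deg) = 0.6428, sin(50 deg) = 0.7660
  joint[1] = (0.0000, 0.0000) + 8.8 * (0.6428, 0.7660) = (0.0000 + 5.6565, 0.0000 + 6.7412) = (5.6565, 6.7412)
link 1: phi[1] = 50 + -45 = 5 deg
  cos(5 deg) = 0.9962, sin(5 deg) = 0.0872
  joint[2] = (5.6565, 6.7412) + 5.1 * (0.9962, 0.0872) = (5.6565 + 5.0806, 6.7412 + 0.4445) = (10.7371, 7.1857)
End effector: (10.7371, 7.1857)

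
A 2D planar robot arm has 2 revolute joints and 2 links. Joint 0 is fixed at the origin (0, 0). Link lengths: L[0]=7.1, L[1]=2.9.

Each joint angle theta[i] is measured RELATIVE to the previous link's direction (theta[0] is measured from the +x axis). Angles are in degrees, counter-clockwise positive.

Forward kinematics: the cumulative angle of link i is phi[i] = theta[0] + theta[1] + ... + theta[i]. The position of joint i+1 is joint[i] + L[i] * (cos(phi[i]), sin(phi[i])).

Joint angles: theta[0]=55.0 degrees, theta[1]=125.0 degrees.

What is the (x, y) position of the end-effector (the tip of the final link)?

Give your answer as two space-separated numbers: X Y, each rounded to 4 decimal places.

joint[0] = (0.0000, 0.0000)  (base)
link 0: phi[0] = 55 = 55 deg
  cos(55 deg) = 0.5736, sin(55 deg) = 0.8192
  joint[1] = (0.0000, 0.0000) + 7.1 * (0.5736, 0.8192) = (0.0000 + 4.0724, 0.0000 + 5.8160) = (4.0724, 5.8160)
link 1: phi[1] = 55 + 125 = 180 deg
  cos(180 deg) = -1.0000, sin(180 deg) = 0.0000
  joint[2] = (4.0724, 5.8160) + 2.9 * (-1.0000, 0.0000) = (4.0724 + -2.9000, 5.8160 + 0.0000) = (1.1724, 5.8160)
End effector: (1.1724, 5.8160)

Answer: 1.1724 5.8160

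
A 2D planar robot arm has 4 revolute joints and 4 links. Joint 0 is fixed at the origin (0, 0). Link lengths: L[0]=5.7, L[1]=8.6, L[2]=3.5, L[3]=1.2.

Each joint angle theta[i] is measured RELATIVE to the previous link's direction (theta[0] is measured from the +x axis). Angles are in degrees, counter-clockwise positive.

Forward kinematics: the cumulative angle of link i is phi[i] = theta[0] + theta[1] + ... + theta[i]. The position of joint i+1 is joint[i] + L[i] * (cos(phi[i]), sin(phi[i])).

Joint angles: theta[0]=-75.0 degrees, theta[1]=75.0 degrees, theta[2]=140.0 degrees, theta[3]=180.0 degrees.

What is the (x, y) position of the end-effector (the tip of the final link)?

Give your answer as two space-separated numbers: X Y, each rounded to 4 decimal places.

Answer: 8.3134 -4.0274

Derivation:
joint[0] = (0.0000, 0.0000)  (base)
link 0: phi[0] = -75 = -75 deg
  cos(-75 deg) = 0.2588, sin(-75 deg) = -0.9659
  joint[1] = (0.0000, 0.0000) + 5.7 * (0.2588, -0.9659) = (0.0000 + 1.4753, 0.0000 + -5.5058) = (1.4753, -5.5058)
link 1: phi[1] = -75 + 75 = 0 deg
  cos(0 deg) = 1.0000, sin(0 deg) = 0.0000
  joint[2] = (1.4753, -5.5058) + 8.6 * (1.0000, 0.0000) = (1.4753 + 8.6000, -5.5058 + 0.0000) = (10.0753, -5.5058)
link 2: phi[2] = -75 + 75 + 140 = 140 deg
  cos(140 deg) = -0.7660, sin(140 deg) = 0.6428
  joint[3] = (10.0753, -5.5058) + 3.5 * (-0.7660, 0.6428) = (10.0753 + -2.6812, -5.5058 + 2.2498) = (7.3941, -3.2560)
link 3: phi[3] = -75 + 75 + 140 + 180 = 320 deg
  cos(320 deg) = 0.7660, sin(320 deg) = -0.6428
  joint[4] = (7.3941, -3.2560) + 1.2 * (0.7660, -0.6428) = (7.3941 + 0.9193, -3.2560 + -0.7713) = (8.3134, -4.0274)
End effector: (8.3134, -4.0274)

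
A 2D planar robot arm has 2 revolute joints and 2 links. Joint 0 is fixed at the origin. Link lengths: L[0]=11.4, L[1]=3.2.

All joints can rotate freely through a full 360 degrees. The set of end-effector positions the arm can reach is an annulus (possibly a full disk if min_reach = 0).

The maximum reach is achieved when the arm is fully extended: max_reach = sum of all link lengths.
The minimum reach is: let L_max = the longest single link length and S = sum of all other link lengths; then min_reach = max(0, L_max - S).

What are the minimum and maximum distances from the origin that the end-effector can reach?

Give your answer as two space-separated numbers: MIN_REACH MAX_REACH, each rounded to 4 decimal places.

Answer: 8.2000 14.6000

Derivation:
Link lengths: [11.4, 3.2]
max_reach = 11.4 + 3.2 = 14.6
L_max = max([11.4, 3.2]) = 11.4
S (sum of others) = 14.6 - 11.4 = 3.2
min_reach = max(0, 11.4 - 3.2) = max(0, 8.2) = 8.2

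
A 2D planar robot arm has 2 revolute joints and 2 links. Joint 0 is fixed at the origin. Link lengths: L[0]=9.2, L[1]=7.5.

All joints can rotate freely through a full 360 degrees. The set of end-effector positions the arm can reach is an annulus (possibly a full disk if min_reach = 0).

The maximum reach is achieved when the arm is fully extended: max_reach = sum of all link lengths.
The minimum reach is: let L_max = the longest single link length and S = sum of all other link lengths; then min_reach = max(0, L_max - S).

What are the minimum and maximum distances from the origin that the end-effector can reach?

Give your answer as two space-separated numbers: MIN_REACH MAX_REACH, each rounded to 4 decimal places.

Link lengths: [9.2, 7.5]
max_reach = 9.2 + 7.5 = 16.7
L_max = max([9.2, 7.5]) = 9.2
S (sum of others) = 16.7 - 9.2 = 7.5
min_reach = max(0, 9.2 - 7.5) = max(0, 1.7) = 1.7

Answer: 1.7000 16.7000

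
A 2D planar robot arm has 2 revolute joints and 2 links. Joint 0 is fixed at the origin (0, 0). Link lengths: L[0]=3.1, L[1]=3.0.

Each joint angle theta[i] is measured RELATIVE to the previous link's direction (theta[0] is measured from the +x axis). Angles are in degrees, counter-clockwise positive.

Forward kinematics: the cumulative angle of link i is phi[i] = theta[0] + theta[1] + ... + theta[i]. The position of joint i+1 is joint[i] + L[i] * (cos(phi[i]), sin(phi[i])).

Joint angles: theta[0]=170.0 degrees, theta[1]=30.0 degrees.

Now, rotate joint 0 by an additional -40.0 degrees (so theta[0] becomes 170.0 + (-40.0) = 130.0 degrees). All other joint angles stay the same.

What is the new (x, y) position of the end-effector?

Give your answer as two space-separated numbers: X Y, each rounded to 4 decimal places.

joint[0] = (0.0000, 0.0000)  (base)
link 0: phi[0] = 130 = 130 deg
  cos(130 deg) = -0.6428, sin(130 deg) = 0.7660
  joint[1] = (0.0000, 0.0000) + 3.1 * (-0.6428, 0.7660) = (0.0000 + -1.9926, 0.0000 + 2.3747) = (-1.9926, 2.3747)
link 1: phi[1] = 130 + 30 = 160 deg
  cos(160 deg) = -0.9397, sin(160 deg) = 0.3420
  joint[2] = (-1.9926, 2.3747) + 3 * (-0.9397, 0.3420) = (-1.9926 + -2.8191, 2.3747 + 1.0261) = (-4.8117, 3.4008)
End effector: (-4.8117, 3.4008)

Answer: -4.8117 3.4008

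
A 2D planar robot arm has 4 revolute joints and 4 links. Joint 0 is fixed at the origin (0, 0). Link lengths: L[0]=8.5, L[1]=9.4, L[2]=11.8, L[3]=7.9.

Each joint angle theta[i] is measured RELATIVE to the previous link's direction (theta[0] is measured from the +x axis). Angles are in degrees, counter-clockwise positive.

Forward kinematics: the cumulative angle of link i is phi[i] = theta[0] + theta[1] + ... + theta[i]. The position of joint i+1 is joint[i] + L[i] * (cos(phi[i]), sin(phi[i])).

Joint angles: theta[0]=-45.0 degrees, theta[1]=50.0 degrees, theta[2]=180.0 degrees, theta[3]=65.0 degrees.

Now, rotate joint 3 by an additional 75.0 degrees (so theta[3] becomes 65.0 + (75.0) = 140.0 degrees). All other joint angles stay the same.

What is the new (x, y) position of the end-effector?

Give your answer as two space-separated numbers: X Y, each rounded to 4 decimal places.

joint[0] = (0.0000, 0.0000)  (base)
link 0: phi[0] = -45 = -45 deg
  cos(-45 deg) = 0.7071, sin(-45 deg) = -0.7071
  joint[1] = (0.0000, 0.0000) + 8.5 * (0.7071, -0.7071) = (0.0000 + 6.0104, 0.0000 + -6.0104) = (6.0104, -6.0104)
link 1: phi[1] = -45 + 50 = 5 deg
  cos(5 deg) = 0.9962, sin(5 deg) = 0.0872
  joint[2] = (6.0104, -6.0104) + 9.4 * (0.9962, 0.0872) = (6.0104 + 9.3642, -6.0104 + 0.8193) = (15.3746, -5.1911)
link 2: phi[2] = -45 + 50 + 180 = 185 deg
  cos(185 deg) = -0.9962, sin(185 deg) = -0.0872
  joint[3] = (15.3746, -5.1911) + 11.8 * (-0.9962, -0.0872) = (15.3746 + -11.7551, -5.1911 + -1.0284) = (3.6195, -6.2196)
link 3: phi[3] = -45 + 50 + 180 + 140 = 325 deg
  cos(325 deg) = 0.8192, sin(325 deg) = -0.5736
  joint[4] = (3.6195, -6.2196) + 7.9 * (0.8192, -0.5736) = (3.6195 + 6.4713, -6.2196 + -4.5313) = (10.0908, -10.7508)
End effector: (10.0908, -10.7508)

Answer: 10.0908 -10.7508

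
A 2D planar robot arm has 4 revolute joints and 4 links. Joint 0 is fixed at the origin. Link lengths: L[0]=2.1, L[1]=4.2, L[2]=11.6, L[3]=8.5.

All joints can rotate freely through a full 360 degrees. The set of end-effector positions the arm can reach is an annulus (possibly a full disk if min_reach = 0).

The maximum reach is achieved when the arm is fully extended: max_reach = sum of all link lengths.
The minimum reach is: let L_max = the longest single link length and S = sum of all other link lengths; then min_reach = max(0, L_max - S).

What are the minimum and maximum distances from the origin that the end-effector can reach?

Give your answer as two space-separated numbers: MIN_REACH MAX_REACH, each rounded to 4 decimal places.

Link lengths: [2.1, 4.2, 11.6, 8.5]
max_reach = 2.1 + 4.2 + 11.6 + 8.5 = 26.4
L_max = max([2.1, 4.2, 11.6, 8.5]) = 11.6
S (sum of others) = 26.4 - 11.6 = 14.8
min_reach = max(0, 11.6 - 14.8) = max(0, -3.2) = 0

Answer: 0.0000 26.4000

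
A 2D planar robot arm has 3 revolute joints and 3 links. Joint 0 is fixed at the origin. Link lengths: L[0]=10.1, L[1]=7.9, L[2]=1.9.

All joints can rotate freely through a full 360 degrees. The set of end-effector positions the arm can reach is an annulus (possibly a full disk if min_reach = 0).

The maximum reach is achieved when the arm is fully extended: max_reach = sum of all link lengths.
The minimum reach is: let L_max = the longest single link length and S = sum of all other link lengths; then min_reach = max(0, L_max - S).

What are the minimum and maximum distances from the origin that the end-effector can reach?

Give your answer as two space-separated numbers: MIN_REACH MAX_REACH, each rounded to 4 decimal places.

Answer: 0.3000 19.9000

Derivation:
Link lengths: [10.1, 7.9, 1.9]
max_reach = 10.1 + 7.9 + 1.9 = 19.9
L_max = max([10.1, 7.9, 1.9]) = 10.1
S (sum of others) = 19.9 - 10.1 = 9.8
min_reach = max(0, 10.1 - 9.8) = max(0, 0.3) = 0.3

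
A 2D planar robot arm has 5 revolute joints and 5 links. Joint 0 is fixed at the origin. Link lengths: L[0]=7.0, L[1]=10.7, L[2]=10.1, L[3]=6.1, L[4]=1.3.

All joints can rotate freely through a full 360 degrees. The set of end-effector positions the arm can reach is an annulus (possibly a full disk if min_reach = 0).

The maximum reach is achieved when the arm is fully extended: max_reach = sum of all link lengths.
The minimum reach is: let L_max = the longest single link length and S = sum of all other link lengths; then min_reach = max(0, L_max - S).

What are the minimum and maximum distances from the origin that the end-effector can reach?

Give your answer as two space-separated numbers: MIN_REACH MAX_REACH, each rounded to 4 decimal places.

Answer: 0.0000 35.2000

Derivation:
Link lengths: [7.0, 10.7, 10.1, 6.1, 1.3]
max_reach = 7 + 10.7 + 10.1 + 6.1 + 1.3 = 35.2
L_max = max([7.0, 10.7, 10.1, 6.1, 1.3]) = 10.7
S (sum of others) = 35.2 - 10.7 = 24.5
min_reach = max(0, 10.7 - 24.5) = max(0, -13.8) = 0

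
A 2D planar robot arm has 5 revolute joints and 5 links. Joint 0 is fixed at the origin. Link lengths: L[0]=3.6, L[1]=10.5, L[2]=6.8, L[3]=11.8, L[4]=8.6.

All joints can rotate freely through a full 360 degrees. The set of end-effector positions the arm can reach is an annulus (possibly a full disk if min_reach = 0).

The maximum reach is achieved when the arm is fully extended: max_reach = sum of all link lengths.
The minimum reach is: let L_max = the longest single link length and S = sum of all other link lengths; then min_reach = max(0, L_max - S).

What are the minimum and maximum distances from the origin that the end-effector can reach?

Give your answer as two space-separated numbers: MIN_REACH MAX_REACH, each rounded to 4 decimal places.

Answer: 0.0000 41.3000

Derivation:
Link lengths: [3.6, 10.5, 6.8, 11.8, 8.6]
max_reach = 3.6 + 10.5 + 6.8 + 11.8 + 8.6 = 41.3
L_max = max([3.6, 10.5, 6.8, 11.8, 8.6]) = 11.8
S (sum of others) = 41.3 - 11.8 = 29.5
min_reach = max(0, 11.8 - 29.5) = max(0, -17.7) = 0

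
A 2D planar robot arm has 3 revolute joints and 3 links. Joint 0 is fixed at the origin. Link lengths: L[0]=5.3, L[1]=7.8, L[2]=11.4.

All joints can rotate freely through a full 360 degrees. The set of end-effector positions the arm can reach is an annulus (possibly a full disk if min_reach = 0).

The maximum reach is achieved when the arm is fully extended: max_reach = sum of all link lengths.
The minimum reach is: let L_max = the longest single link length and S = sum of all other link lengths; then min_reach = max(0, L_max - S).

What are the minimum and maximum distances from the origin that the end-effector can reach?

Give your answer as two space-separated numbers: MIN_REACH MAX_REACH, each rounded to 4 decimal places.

Answer: 0.0000 24.5000

Derivation:
Link lengths: [5.3, 7.8, 11.4]
max_reach = 5.3 + 7.8 + 11.4 = 24.5
L_max = max([5.3, 7.8, 11.4]) = 11.4
S (sum of others) = 24.5 - 11.4 = 13.1
min_reach = max(0, 11.4 - 13.1) = max(0, -1.7) = 0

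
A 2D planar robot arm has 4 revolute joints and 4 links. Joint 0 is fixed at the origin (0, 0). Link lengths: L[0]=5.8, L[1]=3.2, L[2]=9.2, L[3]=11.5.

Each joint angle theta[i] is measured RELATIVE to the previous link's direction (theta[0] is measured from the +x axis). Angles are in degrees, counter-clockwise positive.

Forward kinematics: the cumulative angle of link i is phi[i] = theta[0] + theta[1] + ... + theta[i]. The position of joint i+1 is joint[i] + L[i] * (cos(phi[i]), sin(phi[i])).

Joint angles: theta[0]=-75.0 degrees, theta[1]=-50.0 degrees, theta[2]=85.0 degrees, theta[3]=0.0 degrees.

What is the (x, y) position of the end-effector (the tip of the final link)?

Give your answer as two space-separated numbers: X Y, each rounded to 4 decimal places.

joint[0] = (0.0000, 0.0000)  (base)
link 0: phi[0] = -75 = -75 deg
  cos(-75 deg) = 0.2588, sin(-75 deg) = -0.9659
  joint[1] = (0.0000, 0.0000) + 5.8 * (0.2588, -0.9659) = (0.0000 + 1.5012, 0.0000 + -5.6024) = (1.5012, -5.6024)
link 1: phi[1] = -75 + -50 = -125 deg
  cos(-125 deg) = -0.5736, sin(-125 deg) = -0.8192
  joint[2] = (1.5012, -5.6024) + 3.2 * (-0.5736, -0.8192) = (1.5012 + -1.8354, -5.6024 + -2.6213) = (-0.3343, -8.2237)
link 2: phi[2] = -75 + -50 + 85 = -40 deg
  cos(-40 deg) = 0.7660, sin(-40 deg) = -0.6428
  joint[3] = (-0.3343, -8.2237) + 9.2 * (0.7660, -0.6428) = (-0.3343 + 7.0476, -8.2237 + -5.9136) = (6.7133, -14.1373)
link 3: phi[3] = -75 + -50 + 85 + 0 = -40 deg
  cos(-40 deg) = 0.7660, sin(-40 deg) = -0.6428
  joint[4] = (6.7133, -14.1373) + 11.5 * (0.7660, -0.6428) = (6.7133 + 8.8095, -14.1373 + -7.3921) = (15.5228, -21.5294)
End effector: (15.5228, -21.5294)

Answer: 15.5228 -21.5294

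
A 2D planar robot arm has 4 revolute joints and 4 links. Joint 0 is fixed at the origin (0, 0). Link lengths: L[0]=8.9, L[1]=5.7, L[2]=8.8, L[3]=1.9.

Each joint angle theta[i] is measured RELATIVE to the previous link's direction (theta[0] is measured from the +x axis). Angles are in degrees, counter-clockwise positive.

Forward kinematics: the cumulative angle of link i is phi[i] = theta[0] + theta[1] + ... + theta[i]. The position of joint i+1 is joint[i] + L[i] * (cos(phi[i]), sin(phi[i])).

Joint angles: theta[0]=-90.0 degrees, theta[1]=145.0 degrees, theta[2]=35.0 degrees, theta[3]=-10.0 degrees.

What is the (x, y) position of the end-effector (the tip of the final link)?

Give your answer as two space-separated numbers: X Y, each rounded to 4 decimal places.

joint[0] = (0.0000, 0.0000)  (base)
link 0: phi[0] = -90 = -90 deg
  cos(-90 deg) = 0.0000, sin(-90 deg) = -1.0000
  joint[1] = (0.0000, 0.0000) + 8.9 * (0.0000, -1.0000) = (0.0000 + 0.0000, 0.0000 + -8.9000) = (0.0000, -8.9000)
link 1: phi[1] = -90 + 145 = 55 deg
  cos(55 deg) = 0.5736, sin(55 deg) = 0.8192
  joint[2] = (0.0000, -8.9000) + 5.7 * (0.5736, 0.8192) = (0.0000 + 3.2694, -8.9000 + 4.6692) = (3.2694, -4.2308)
link 2: phi[2] = -90 + 145 + 35 = 90 deg
  cos(90 deg) = 0.0000, sin(90 deg) = 1.0000
  joint[3] = (3.2694, -4.2308) + 8.8 * (0.0000, 1.0000) = (3.2694 + 0.0000, -4.2308 + 8.8000) = (3.2694, 4.5692)
link 3: phi[3] = -90 + 145 + 35 + -10 = 80 deg
  cos(80 deg) = 0.1736, sin(80 deg) = 0.9848
  joint[4] = (3.2694, 4.5692) + 1.9 * (0.1736, 0.9848) = (3.2694 + 0.3299, 4.5692 + 1.8711) = (3.5993, 6.4403)
End effector: (3.5993, 6.4403)

Answer: 3.5993 6.4403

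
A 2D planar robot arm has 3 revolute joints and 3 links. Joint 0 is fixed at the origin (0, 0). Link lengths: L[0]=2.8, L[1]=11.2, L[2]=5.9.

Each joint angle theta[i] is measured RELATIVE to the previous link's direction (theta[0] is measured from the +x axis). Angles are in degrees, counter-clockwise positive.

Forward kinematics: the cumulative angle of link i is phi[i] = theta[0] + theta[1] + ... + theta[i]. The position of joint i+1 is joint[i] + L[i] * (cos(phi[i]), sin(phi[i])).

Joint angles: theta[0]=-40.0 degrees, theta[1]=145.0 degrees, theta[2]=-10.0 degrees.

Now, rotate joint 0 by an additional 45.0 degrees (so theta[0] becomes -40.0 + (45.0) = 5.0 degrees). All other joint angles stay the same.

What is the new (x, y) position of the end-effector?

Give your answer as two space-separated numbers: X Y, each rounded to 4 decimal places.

Answer: -11.4298 9.6365

Derivation:
joint[0] = (0.0000, 0.0000)  (base)
link 0: phi[0] = 5 = 5 deg
  cos(5 deg) = 0.9962, sin(5 deg) = 0.0872
  joint[1] = (0.0000, 0.0000) + 2.8 * (0.9962, 0.0872) = (0.0000 + 2.7893, 0.0000 + 0.2440) = (2.7893, 0.2440)
link 1: phi[1] = 5 + 145 = 150 deg
  cos(150 deg) = -0.8660, sin(150 deg) = 0.5000
  joint[2] = (2.7893, 0.2440) + 11.2 * (-0.8660, 0.5000) = (2.7893 + -9.6995, 0.2440 + 5.6000) = (-6.9101, 5.8440)
link 2: phi[2] = 5 + 145 + -10 = 140 deg
  cos(140 deg) = -0.7660, sin(140 deg) = 0.6428
  joint[3] = (-6.9101, 5.8440) + 5.9 * (-0.7660, 0.6428) = (-6.9101 + -4.5197, 5.8440 + 3.7924) = (-11.4298, 9.6365)
End effector: (-11.4298, 9.6365)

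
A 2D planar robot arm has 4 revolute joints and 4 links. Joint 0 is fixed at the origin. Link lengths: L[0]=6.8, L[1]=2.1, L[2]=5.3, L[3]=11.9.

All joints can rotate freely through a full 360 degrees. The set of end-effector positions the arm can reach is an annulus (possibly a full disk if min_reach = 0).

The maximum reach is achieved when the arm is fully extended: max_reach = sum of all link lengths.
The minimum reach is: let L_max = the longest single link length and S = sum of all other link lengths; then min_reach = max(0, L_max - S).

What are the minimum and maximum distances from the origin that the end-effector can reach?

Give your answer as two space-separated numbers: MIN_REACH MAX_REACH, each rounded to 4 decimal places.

Answer: 0.0000 26.1000

Derivation:
Link lengths: [6.8, 2.1, 5.3, 11.9]
max_reach = 6.8 + 2.1 + 5.3 + 11.9 = 26.1
L_max = max([6.8, 2.1, 5.3, 11.9]) = 11.9
S (sum of others) = 26.1 - 11.9 = 14.2
min_reach = max(0, 11.9 - 14.2) = max(0, -2.3) = 0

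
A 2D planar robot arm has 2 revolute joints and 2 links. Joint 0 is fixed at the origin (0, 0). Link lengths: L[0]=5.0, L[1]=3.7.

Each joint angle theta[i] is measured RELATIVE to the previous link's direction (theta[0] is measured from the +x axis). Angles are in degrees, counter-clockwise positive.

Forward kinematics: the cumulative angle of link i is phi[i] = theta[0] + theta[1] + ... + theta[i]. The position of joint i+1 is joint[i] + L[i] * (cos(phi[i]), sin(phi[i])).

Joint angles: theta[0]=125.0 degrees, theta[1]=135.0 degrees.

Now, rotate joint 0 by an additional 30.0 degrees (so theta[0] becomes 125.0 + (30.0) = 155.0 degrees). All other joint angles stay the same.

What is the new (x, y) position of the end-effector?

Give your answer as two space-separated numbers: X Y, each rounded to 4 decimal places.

joint[0] = (0.0000, 0.0000)  (base)
link 0: phi[0] = 155 = 155 deg
  cos(155 deg) = -0.9063, sin(155 deg) = 0.4226
  joint[1] = (0.0000, 0.0000) + 5 * (-0.9063, 0.4226) = (0.0000 + -4.5315, 0.0000 + 2.1131) = (-4.5315, 2.1131)
link 1: phi[1] = 155 + 135 = 290 deg
  cos(290 deg) = 0.3420, sin(290 deg) = -0.9397
  joint[2] = (-4.5315, 2.1131) + 3.7 * (0.3420, -0.9397) = (-4.5315 + 1.2655, 2.1131 + -3.4769) = (-3.2661, -1.3638)
End effector: (-3.2661, -1.3638)

Answer: -3.2661 -1.3638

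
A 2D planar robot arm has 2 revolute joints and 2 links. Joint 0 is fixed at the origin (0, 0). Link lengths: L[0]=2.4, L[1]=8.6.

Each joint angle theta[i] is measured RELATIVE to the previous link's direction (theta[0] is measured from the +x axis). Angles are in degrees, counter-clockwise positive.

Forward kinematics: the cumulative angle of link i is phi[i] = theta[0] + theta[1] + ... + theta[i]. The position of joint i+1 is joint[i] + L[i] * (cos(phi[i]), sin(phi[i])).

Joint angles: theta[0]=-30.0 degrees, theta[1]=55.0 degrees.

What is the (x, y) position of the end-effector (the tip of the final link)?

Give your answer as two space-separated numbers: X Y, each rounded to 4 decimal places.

Answer: 9.8727 2.4345

Derivation:
joint[0] = (0.0000, 0.0000)  (base)
link 0: phi[0] = -30 = -30 deg
  cos(-30 deg) = 0.8660, sin(-30 deg) = -0.5000
  joint[1] = (0.0000, 0.0000) + 2.4 * (0.8660, -0.5000) = (0.0000 + 2.0785, 0.0000 + -1.2000) = (2.0785, -1.2000)
link 1: phi[1] = -30 + 55 = 25 deg
  cos(25 deg) = 0.9063, sin(25 deg) = 0.4226
  joint[2] = (2.0785, -1.2000) + 8.6 * (0.9063, 0.4226) = (2.0785 + 7.7942, -1.2000 + 3.6345) = (9.8727, 2.4345)
End effector: (9.8727, 2.4345)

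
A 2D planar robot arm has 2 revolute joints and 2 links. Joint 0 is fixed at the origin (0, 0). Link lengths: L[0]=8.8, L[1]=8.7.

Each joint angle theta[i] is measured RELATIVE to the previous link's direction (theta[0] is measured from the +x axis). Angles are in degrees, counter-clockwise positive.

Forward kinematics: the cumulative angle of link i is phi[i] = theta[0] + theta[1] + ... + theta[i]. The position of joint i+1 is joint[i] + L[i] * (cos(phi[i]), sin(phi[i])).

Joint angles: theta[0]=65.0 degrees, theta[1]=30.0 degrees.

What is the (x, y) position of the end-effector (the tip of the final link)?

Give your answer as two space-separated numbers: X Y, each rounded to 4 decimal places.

joint[0] = (0.0000, 0.0000)  (base)
link 0: phi[0] = 65 = 65 deg
  cos(65 deg) = 0.4226, sin(65 deg) = 0.9063
  joint[1] = (0.0000, 0.0000) + 8.8 * (0.4226, 0.9063) = (0.0000 + 3.7190, 0.0000 + 7.9755) = (3.7190, 7.9755)
link 1: phi[1] = 65 + 30 = 95 deg
  cos(95 deg) = -0.0872, sin(95 deg) = 0.9962
  joint[2] = (3.7190, 7.9755) + 8.7 * (-0.0872, 0.9962) = (3.7190 + -0.7583, 7.9755 + 8.6669) = (2.9608, 16.6424)
End effector: (2.9608, 16.6424)

Answer: 2.9608 16.6424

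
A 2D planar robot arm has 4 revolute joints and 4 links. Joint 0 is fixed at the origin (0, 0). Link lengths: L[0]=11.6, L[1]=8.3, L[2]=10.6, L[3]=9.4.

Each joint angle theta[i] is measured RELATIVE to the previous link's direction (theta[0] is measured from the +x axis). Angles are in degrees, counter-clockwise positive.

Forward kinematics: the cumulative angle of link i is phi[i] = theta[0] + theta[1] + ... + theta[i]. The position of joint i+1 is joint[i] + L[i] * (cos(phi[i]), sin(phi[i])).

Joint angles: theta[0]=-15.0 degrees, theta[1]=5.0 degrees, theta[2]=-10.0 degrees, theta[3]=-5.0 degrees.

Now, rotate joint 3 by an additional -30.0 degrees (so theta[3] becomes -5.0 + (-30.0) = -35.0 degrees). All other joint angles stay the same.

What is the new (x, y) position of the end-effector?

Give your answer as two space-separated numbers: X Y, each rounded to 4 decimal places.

Answer: 34.7310 -15.7690

Derivation:
joint[0] = (0.0000, 0.0000)  (base)
link 0: phi[0] = -15 = -15 deg
  cos(-15 deg) = 0.9659, sin(-15 deg) = -0.2588
  joint[1] = (0.0000, 0.0000) + 11.6 * (0.9659, -0.2588) = (0.0000 + 11.2047, 0.0000 + -3.0023) = (11.2047, -3.0023)
link 1: phi[1] = -15 + 5 = -10 deg
  cos(-10 deg) = 0.9848, sin(-10 deg) = -0.1736
  joint[2] = (11.2047, -3.0023) + 8.3 * (0.9848, -0.1736) = (11.2047 + 8.1739, -3.0023 + -1.4413) = (19.3786, -4.4436)
link 2: phi[2] = -15 + 5 + -10 = -20 deg
  cos(-20 deg) = 0.9397, sin(-20 deg) = -0.3420
  joint[3] = (19.3786, -4.4436) + 10.6 * (0.9397, -0.3420) = (19.3786 + 9.9607, -4.4436 + -3.6254) = (29.3394, -8.0690)
link 3: phi[3] = -15 + 5 + -10 + -35 = -55 deg
  cos(-55 deg) = 0.5736, sin(-55 deg) = -0.8192
  joint[4] = (29.3394, -8.0690) + 9.4 * (0.5736, -0.8192) = (29.3394 + 5.3916, -8.0690 + -7.7000) = (34.7310, -15.7690)
End effector: (34.7310, -15.7690)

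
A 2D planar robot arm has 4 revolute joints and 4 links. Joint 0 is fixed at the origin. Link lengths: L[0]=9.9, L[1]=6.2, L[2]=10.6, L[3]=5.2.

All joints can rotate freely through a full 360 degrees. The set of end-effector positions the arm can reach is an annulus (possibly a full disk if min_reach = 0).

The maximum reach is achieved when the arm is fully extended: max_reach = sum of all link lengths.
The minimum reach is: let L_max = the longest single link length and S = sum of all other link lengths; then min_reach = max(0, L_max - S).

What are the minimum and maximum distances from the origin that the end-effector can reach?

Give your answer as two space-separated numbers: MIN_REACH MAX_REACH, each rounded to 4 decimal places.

Link lengths: [9.9, 6.2, 10.6, 5.2]
max_reach = 9.9 + 6.2 + 10.6 + 5.2 = 31.9
L_max = max([9.9, 6.2, 10.6, 5.2]) = 10.6
S (sum of others) = 31.9 - 10.6 = 21.3
min_reach = max(0, 10.6 - 21.3) = max(0, -10.7) = 0

Answer: 0.0000 31.9000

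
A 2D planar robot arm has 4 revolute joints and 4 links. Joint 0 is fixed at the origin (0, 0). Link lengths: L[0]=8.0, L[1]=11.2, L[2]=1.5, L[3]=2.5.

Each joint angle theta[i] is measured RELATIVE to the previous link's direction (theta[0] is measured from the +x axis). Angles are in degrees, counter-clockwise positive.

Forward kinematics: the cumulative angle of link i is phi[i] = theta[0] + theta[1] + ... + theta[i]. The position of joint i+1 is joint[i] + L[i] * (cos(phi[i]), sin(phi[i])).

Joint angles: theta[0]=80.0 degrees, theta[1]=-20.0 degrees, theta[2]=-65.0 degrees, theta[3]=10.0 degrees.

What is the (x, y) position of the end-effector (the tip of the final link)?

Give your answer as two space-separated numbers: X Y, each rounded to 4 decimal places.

joint[0] = (0.0000, 0.0000)  (base)
link 0: phi[0] = 80 = 80 deg
  cos(80 deg) = 0.1736, sin(80 deg) = 0.9848
  joint[1] = (0.0000, 0.0000) + 8 * (0.1736, 0.9848) = (0.0000 + 1.3892, 0.0000 + 7.8785) = (1.3892, 7.8785)
link 1: phi[1] = 80 + -20 = 60 deg
  cos(60 deg) = 0.5000, sin(60 deg) = 0.8660
  joint[2] = (1.3892, 7.8785) + 11.2 * (0.5000, 0.8660) = (1.3892 + 5.6000, 7.8785 + 9.6995) = (6.9892, 17.5779)
link 2: phi[2] = 80 + -20 + -65 = -5 deg
  cos(-5 deg) = 0.9962, sin(-5 deg) = -0.0872
  joint[3] = (6.9892, 17.5779) + 1.5 * (0.9962, -0.0872) = (6.9892 + 1.4943, 17.5779 + -0.1307) = (8.4835, 17.4472)
link 3: phi[3] = 80 + -20 + -65 + 10 = 5 deg
  cos(5 deg) = 0.9962, sin(5 deg) = 0.0872
  joint[4] = (8.4835, 17.4472) + 2.5 * (0.9962, 0.0872) = (8.4835 + 2.4905, 17.4472 + 0.2179) = (10.9740, 17.6651)
End effector: (10.9740, 17.6651)

Answer: 10.9740 17.6651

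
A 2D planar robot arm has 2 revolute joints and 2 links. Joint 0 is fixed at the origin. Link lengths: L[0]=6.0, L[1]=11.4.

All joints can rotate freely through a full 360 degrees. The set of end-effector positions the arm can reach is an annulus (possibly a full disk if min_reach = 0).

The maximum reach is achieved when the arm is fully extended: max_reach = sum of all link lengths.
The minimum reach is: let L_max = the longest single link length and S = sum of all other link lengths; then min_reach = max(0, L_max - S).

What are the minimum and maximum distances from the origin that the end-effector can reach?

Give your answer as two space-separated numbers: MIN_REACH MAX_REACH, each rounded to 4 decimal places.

Answer: 5.4000 17.4000

Derivation:
Link lengths: [6.0, 11.4]
max_reach = 6 + 11.4 = 17.4
L_max = max([6.0, 11.4]) = 11.4
S (sum of others) = 17.4 - 11.4 = 6
min_reach = max(0, 11.4 - 6) = max(0, 5.4) = 5.4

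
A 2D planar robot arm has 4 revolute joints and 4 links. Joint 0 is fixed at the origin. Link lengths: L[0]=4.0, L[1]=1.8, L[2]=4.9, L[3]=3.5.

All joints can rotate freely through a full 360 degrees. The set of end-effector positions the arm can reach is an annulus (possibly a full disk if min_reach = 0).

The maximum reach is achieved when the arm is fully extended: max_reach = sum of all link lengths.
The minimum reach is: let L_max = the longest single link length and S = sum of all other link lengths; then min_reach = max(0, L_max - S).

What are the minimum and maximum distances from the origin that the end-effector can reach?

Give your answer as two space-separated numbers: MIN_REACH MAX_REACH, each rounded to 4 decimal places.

Link lengths: [4.0, 1.8, 4.9, 3.5]
max_reach = 4 + 1.8 + 4.9 + 3.5 = 14.2
L_max = max([4.0, 1.8, 4.9, 3.5]) = 4.9
S (sum of others) = 14.2 - 4.9 = 9.3
min_reach = max(0, 4.9 - 9.3) = max(0, -4.4) = 0

Answer: 0.0000 14.2000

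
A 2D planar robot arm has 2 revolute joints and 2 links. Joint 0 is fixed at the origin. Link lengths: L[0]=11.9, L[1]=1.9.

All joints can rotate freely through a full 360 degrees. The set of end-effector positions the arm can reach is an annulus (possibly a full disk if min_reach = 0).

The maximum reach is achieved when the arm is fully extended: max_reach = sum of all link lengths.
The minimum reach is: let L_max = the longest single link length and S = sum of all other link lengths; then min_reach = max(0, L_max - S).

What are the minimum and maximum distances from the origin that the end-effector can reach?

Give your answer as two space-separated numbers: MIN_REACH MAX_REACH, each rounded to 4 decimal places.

Link lengths: [11.9, 1.9]
max_reach = 11.9 + 1.9 = 13.8
L_max = max([11.9, 1.9]) = 11.9
S (sum of others) = 13.8 - 11.9 = 1.9
min_reach = max(0, 11.9 - 1.9) = max(0, 10) = 10

Answer: 10.0000 13.8000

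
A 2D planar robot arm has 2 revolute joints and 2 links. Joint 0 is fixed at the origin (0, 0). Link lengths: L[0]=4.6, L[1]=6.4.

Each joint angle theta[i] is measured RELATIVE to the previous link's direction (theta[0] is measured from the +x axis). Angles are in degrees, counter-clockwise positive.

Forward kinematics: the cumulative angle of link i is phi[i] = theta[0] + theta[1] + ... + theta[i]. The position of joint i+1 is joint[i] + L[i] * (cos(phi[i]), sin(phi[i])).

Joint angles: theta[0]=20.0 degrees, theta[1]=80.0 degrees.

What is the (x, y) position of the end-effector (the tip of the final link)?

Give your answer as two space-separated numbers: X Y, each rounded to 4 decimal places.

Answer: 3.2112 7.8761

Derivation:
joint[0] = (0.0000, 0.0000)  (base)
link 0: phi[0] = 20 = 20 deg
  cos(20 deg) = 0.9397, sin(20 deg) = 0.3420
  joint[1] = (0.0000, 0.0000) + 4.6 * (0.9397, 0.3420) = (0.0000 + 4.3226, 0.0000 + 1.5733) = (4.3226, 1.5733)
link 1: phi[1] = 20 + 80 = 100 deg
  cos(100 deg) = -0.1736, sin(100 deg) = 0.9848
  joint[2] = (4.3226, 1.5733) + 6.4 * (-0.1736, 0.9848) = (4.3226 + -1.1113, 1.5733 + 6.3028) = (3.2112, 7.8761)
End effector: (3.2112, 7.8761)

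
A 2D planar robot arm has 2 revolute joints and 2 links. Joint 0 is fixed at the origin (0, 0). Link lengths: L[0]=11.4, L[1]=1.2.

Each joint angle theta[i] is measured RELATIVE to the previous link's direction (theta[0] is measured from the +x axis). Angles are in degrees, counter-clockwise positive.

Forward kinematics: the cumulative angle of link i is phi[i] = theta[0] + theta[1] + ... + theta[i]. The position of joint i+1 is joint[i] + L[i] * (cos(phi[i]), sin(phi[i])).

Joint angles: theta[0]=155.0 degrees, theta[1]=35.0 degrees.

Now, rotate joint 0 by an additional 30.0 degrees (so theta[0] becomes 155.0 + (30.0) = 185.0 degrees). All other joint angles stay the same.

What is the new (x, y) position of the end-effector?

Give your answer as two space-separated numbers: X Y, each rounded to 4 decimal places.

joint[0] = (0.0000, 0.0000)  (base)
link 0: phi[0] = 185 = 185 deg
  cos(185 deg) = -0.9962, sin(185 deg) = -0.0872
  joint[1] = (0.0000, 0.0000) + 11.4 * (-0.9962, -0.0872) = (0.0000 + -11.3566, 0.0000 + -0.9936) = (-11.3566, -0.9936)
link 1: phi[1] = 185 + 35 = 220 deg
  cos(220 deg) = -0.7660, sin(220 deg) = -0.6428
  joint[2] = (-11.3566, -0.9936) + 1.2 * (-0.7660, -0.6428) = (-11.3566 + -0.9193, -0.9936 + -0.7713) = (-12.2759, -1.7649)
End effector: (-12.2759, -1.7649)

Answer: -12.2759 -1.7649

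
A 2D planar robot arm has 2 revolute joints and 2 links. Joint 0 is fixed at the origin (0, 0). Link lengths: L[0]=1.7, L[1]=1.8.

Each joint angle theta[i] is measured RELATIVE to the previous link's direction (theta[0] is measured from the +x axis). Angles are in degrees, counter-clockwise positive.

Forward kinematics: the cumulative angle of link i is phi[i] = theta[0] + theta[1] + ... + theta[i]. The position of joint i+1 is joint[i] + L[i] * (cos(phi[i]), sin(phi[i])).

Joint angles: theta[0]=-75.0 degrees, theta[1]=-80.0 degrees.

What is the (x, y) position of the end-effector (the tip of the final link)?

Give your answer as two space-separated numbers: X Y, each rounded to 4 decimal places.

joint[0] = (0.0000, 0.0000)  (base)
link 0: phi[0] = -75 = -75 deg
  cos(-75 deg) = 0.2588, sin(-75 deg) = -0.9659
  joint[1] = (0.0000, 0.0000) + 1.7 * (0.2588, -0.9659) = (0.0000 + 0.4400, 0.0000 + -1.6421) = (0.4400, -1.6421)
link 1: phi[1] = -75 + -80 = -155 deg
  cos(-155 deg) = -0.9063, sin(-155 deg) = -0.4226
  joint[2] = (0.4400, -1.6421) + 1.8 * (-0.9063, -0.4226) = (0.4400 + -1.6314, -1.6421 + -0.7607) = (-1.1914, -2.4028)
End effector: (-1.1914, -2.4028)

Answer: -1.1914 -2.4028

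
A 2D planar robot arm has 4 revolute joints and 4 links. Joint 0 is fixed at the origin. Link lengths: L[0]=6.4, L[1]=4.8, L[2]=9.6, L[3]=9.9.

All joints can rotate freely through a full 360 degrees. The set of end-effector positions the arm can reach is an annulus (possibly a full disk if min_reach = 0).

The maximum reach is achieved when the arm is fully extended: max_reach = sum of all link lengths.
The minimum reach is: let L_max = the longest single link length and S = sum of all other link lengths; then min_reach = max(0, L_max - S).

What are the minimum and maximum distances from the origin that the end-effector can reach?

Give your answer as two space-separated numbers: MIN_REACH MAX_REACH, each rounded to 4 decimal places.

Link lengths: [6.4, 4.8, 9.6, 9.9]
max_reach = 6.4 + 4.8 + 9.6 + 9.9 = 30.7
L_max = max([6.4, 4.8, 9.6, 9.9]) = 9.9
S (sum of others) = 30.7 - 9.9 = 20.8
min_reach = max(0, 9.9 - 20.8) = max(0, -10.9) = 0

Answer: 0.0000 30.7000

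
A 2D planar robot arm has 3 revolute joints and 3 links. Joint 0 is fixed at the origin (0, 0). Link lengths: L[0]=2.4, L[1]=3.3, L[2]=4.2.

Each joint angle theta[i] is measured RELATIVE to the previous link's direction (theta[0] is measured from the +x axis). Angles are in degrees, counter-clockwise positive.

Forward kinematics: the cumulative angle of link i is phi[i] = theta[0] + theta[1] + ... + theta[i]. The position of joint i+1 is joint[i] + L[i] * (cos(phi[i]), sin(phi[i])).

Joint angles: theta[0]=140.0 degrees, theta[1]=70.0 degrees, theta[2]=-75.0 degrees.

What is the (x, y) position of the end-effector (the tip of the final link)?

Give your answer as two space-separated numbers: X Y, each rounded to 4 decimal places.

joint[0] = (0.0000, 0.0000)  (base)
link 0: phi[0] = 140 = 140 deg
  cos(140 deg) = -0.7660, sin(140 deg) = 0.6428
  joint[1] = (0.0000, 0.0000) + 2.4 * (-0.7660, 0.6428) = (0.0000 + -1.8385, 0.0000 + 1.5427) = (-1.8385, 1.5427)
link 1: phi[1] = 140 + 70 = 210 deg
  cos(210 deg) = -0.8660, sin(210 deg) = -0.5000
  joint[2] = (-1.8385, 1.5427) + 3.3 * (-0.8660, -0.5000) = (-1.8385 + -2.8579, 1.5427 + -1.6500) = (-4.6964, -0.1073)
link 2: phi[2] = 140 + 70 + -75 = 135 deg
  cos(135 deg) = -0.7071, sin(135 deg) = 0.7071
  joint[3] = (-4.6964, -0.1073) + 4.2 * (-0.7071, 0.7071) = (-4.6964 + -2.9698, -0.1073 + 2.9698) = (-7.6662, 2.8625)
End effector: (-7.6662, 2.8625)

Answer: -7.6662 2.8625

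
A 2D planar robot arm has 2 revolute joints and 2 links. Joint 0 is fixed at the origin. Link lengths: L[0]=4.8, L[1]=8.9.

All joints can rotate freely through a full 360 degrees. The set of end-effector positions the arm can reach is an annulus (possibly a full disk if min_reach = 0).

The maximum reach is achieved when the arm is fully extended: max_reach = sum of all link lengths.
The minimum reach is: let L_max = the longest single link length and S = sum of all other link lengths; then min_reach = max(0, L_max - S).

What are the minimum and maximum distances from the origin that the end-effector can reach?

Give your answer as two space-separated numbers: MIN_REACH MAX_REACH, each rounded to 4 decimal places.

Answer: 4.1000 13.7000

Derivation:
Link lengths: [4.8, 8.9]
max_reach = 4.8 + 8.9 = 13.7
L_max = max([4.8, 8.9]) = 8.9
S (sum of others) = 13.7 - 8.9 = 4.8
min_reach = max(0, 8.9 - 4.8) = max(0, 4.1) = 4.1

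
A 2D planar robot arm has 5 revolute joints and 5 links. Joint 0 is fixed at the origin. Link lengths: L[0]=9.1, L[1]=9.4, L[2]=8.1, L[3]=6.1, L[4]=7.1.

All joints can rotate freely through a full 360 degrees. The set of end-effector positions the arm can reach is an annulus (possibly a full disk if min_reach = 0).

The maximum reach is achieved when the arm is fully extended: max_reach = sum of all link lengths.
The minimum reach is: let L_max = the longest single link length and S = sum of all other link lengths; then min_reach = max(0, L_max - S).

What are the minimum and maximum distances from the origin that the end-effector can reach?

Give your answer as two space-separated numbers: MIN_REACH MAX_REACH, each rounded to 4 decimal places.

Answer: 0.0000 39.8000

Derivation:
Link lengths: [9.1, 9.4, 8.1, 6.1, 7.1]
max_reach = 9.1 + 9.4 + 8.1 + 6.1 + 7.1 = 39.8
L_max = max([9.1, 9.4, 8.1, 6.1, 7.1]) = 9.4
S (sum of others) = 39.8 - 9.4 = 30.4
min_reach = max(0, 9.4 - 30.4) = max(0, -21) = 0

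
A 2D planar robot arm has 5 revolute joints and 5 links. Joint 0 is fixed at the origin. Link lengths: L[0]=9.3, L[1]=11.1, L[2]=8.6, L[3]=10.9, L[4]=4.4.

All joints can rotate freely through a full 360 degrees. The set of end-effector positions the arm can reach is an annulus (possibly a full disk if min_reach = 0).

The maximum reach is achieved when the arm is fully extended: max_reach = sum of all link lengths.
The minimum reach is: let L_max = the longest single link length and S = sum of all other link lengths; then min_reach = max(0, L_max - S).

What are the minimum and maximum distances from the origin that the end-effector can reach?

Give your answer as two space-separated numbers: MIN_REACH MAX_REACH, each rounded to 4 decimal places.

Answer: 0.0000 44.3000

Derivation:
Link lengths: [9.3, 11.1, 8.6, 10.9, 4.4]
max_reach = 9.3 + 11.1 + 8.6 + 10.9 + 4.4 = 44.3
L_max = max([9.3, 11.1, 8.6, 10.9, 4.4]) = 11.1
S (sum of others) = 44.3 - 11.1 = 33.2
min_reach = max(0, 11.1 - 33.2) = max(0, -22.1) = 0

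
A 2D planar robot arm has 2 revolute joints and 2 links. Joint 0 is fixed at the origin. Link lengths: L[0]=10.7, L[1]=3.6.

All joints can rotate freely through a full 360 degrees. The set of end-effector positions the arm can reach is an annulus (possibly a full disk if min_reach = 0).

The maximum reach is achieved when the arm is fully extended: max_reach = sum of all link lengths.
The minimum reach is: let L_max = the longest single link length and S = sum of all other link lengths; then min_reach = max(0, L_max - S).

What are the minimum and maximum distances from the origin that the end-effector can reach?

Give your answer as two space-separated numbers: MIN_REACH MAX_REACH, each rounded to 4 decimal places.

Link lengths: [10.7, 3.6]
max_reach = 10.7 + 3.6 = 14.3
L_max = max([10.7, 3.6]) = 10.7
S (sum of others) = 14.3 - 10.7 = 3.6
min_reach = max(0, 10.7 - 3.6) = max(0, 7.1) = 7.1

Answer: 7.1000 14.3000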